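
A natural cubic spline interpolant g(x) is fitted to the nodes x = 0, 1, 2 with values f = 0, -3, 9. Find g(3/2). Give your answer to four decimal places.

With M_i denoting the second derivative at x_i, h_i = 1, 1, and Δ_i = (y_(i+1) − y_i)/h_i = -3, 12:
  1·M_0 + 4·M_1 + 1·M_2 = 6(Δ_1 - Δ_0) = 90
Natural end conditions: M_0 = M_2 = 0.
Forward elimination and back-substitution give M_0 = 0, M_1 = 45/2, M_2 = 0.
On [1, 2], g(x) = -3 + 9/2·(x - 1) + 45/4·(x - 1)² - 15/4·(x - 1)³.
With (x - 1) = 1/2: g(3/2) = 51/32.

1.5938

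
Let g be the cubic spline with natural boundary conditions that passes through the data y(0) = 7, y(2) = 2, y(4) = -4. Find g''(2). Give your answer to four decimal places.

Let σ_i = g''(x_i). Step sizes h_i = 2, 2; slopes of the chords Δ_i = (y_(i+1) - y_i)/h_i = -5/2, -3.
  2·σ_0 + 8·σ_1 + 2·σ_2 = 6(Δ_1 - Δ_0) = -3
Natural end conditions: σ_0 = σ_2 = 0.
Hence σ_0 = 0, σ_1 = -3/8, σ_2 = 0.

-0.3750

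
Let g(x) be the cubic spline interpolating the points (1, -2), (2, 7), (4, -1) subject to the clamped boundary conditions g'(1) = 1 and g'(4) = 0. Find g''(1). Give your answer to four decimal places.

Put M_i = g'' at the i-th knot. Here h = (1, 2) and Δ = (9, -4), so the interior equations h_(i-1)·M_(i-1) + 2(h_(i-1)+h_i)·M_i + h_i·M_(i+1) = 6(Δ_i − Δ_(i-1)) read
  1·M_0 + 6·M_1 + 2·M_2 = 6(Δ_1 - Δ_0) = -78
Clamped end conditions give two more equations: 2h_0·M_0 + h_0·M_1 = 6(Δ_0 - g'(1)) = 48 and h_1·M_1 + 2h_1·M_2 = 6(g'(4) - Δ_1) = 24.
Forward elimination and back-substitution give M_0 = 110/3, M_1 = -76/3, M_2 = 56/3.

36.6667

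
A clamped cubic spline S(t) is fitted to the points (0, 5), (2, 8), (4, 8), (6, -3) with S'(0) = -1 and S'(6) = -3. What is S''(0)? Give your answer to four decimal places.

Let σ_i = S''(x_i). Step sizes h_i = 2, 2, 2; slopes of the chords Δ_i = (y_(i+1) - y_i)/h_i = 3/2, 0, -11/2.
  2·σ_0 + 8·σ_1 + 2·σ_2 = 6(Δ_1 - Δ_0) = -9
  2·σ_1 + 8·σ_2 + 2·σ_3 = 6(Δ_2 - Δ_1) = -33
Clamped end conditions give two more equations: 2h_0·σ_0 + h_0·σ_1 = 6(Δ_0 - S'(0)) = 15 and h_2·σ_2 + 2h_2·σ_3 = 6(S'(6) - Δ_2) = 15.
Solving: σ_0 = 62/15, σ_1 = -23/30, σ_2 = -167/30, σ_3 = 98/15.

4.1333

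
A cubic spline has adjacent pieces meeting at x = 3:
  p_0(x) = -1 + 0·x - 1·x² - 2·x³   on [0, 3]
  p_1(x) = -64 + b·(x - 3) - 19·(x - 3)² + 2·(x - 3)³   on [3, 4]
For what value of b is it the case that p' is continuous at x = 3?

p_0'(x) = 0 - 2·x - 6·x², so p_0'(3) = -60. On the right, p_1'(3) = b, so b = -60.

-60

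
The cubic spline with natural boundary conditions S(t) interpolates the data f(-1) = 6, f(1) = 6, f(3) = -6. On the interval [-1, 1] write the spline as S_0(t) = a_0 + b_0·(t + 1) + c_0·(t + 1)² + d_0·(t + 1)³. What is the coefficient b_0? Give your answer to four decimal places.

Let m_i = S''(x_i). Step sizes h_i = 2, 2; slopes of the chords Δ_i = (y_(i+1) - y_i)/h_i = 0, -6.
  2·m_0 + 8·m_1 + 2·m_2 = 6(Δ_1 - Δ_0) = -36
Natural end conditions: m_0 = m_2 = 0.
Hence m_0 = 0, m_1 = -9/2, m_2 = 0.
On [-1, 1], with S_0(t) = a_0 + b_0·(t + 1) + c_0·(t + 1)² + d_0·(t + 1)³: c_0 = m_0/2 = 0, d_0 = (m_1 - m_0)/(6h_0) = -3/8, b_0 = Δ_0 - h_0(2m_0 + m_1)/6 = 3/2.

1.5000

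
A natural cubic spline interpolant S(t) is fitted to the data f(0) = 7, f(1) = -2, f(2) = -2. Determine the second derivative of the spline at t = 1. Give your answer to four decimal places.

With M_i denoting the second derivative at x_i, h_i = 1, 1, and Δ_i = (y_(i+1) − y_i)/h_i = -9, 0:
  1·M_0 + 4·M_1 + 1·M_2 = 6(Δ_1 - Δ_0) = 54
Natural end conditions: M_0 = M_2 = 0.
Hence M_0 = 0, M_1 = 27/2, M_2 = 0.

13.5000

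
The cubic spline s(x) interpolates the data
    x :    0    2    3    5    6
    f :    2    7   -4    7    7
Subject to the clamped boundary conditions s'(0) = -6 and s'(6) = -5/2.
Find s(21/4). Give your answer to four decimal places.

Put M_i = s'' at the i-th knot. Here h = (2, 1, 2, 1) and Δ = (5/2, -11, 11/2, 0), so the interior equations h_(i-1)·M_(i-1) + 2(h_(i-1)+h_i)·M_i + h_i·M_(i+1) = 6(Δ_i − Δ_(i-1)) read
  2·M_0 + 6·M_1 + 1·M_2 = 6(Δ_1 - Δ_0) = -81
  1·M_1 + 6·M_2 + 2·M_3 = 6(Δ_2 - Δ_1) = 99
  2·M_2 + 6·M_3 + 1·M_4 = 6(Δ_3 - Δ_2) = -33
Clamped end conditions give two more equations: 2h_0·M_0 + h_0·M_1 = 6(Δ_0 - s'(0)) = 51 and h_3·M_3 + 2h_3·M_4 = 6(s'(6) - Δ_3) = -15.
Forward elimination and back-substitution give M_0 = 9655/372, M_1 = -2456/93, M_2 = 4751/186, M_3 = -1295/93, M_4 = -50/93.
On [5, 6], s(x) = 7 + 440/93·(x - 5) - 1295/186·(x - 5)² + 415/186·(x - 5)³.
With (x - 5) = 1/4: s(21/4) = 30881/3968.

7.7825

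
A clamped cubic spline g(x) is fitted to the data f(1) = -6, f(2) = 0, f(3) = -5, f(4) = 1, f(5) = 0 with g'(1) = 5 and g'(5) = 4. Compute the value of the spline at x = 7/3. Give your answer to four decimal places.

-1.3942

Put M_i = g'' at the i-th knot. Here h = (1, 1, 1, 1) and Δ = (6, -5, 6, -1), so the interior equations h_(i-1)·M_(i-1) + 2(h_(i-1)+h_i)·M_i + h_i·M_(i+1) = 6(Δ_i − Δ_(i-1)) read
  1·M_0 + 4·M_1 + 1·M_2 = 6(Δ_1 - Δ_0) = -66
  1·M_1 + 4·M_2 + 1·M_3 = 6(Δ_2 - Δ_1) = 66
  1·M_2 + 4·M_3 + 1·M_4 = 6(Δ_3 - Δ_2) = -42
Clamped end conditions give two more equations: 2h_0·M_0 + h_0·M_1 = 6(Δ_0 - g'(1)) = 6 and h_3·M_3 + 2h_3·M_4 = 6(g'(5) - Δ_3) = 30.
Forward elimination and back-substitution give M_0 = 479/28, M_1 = -395/14, M_2 = 119/4, M_3 = -347/14, M_4 = 767/28.
On [2, 3], g(x) = 0 - 31/56·(x - 2) - 395/28·(x - 2)² + 541/56·(x - 2)³.
With (x - 2) = 1/3: g(7/3) = -527/378.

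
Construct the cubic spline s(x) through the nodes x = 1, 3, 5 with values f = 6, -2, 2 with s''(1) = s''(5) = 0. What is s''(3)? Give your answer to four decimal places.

Let M_i = s''(x_i). Step sizes h_i = 2, 2; slopes of the chords Δ_i = (y_(i+1) - y_i)/h_i = -4, 2.
  2·M_0 + 8·M_1 + 2·M_2 = 6(Δ_1 - Δ_0) = 36
Natural end conditions: M_0 = M_2 = 0.
Hence M_0 = 0, M_1 = 9/2, M_2 = 0.

4.5000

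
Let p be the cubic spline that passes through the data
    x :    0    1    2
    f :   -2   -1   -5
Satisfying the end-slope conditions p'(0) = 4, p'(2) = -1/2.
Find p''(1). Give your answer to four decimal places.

-10.5000

Put M_i = p'' at the i-th knot. Here h = (1, 1) and Δ = (1, -4), so the interior equations h_(i-1)·M_(i-1) + 2(h_(i-1)+h_i)·M_i + h_i·M_(i+1) = 6(Δ_i − Δ_(i-1)) read
  1·M_0 + 4·M_1 + 1·M_2 = 6(Δ_1 - Δ_0) = -30
Clamped end conditions give two more equations: 2h_0·M_0 + h_0·M_1 = 6(Δ_0 - p'(0)) = -18 and h_1·M_1 + 2h_1·M_2 = 6(p'(2) - Δ_1) = 21.
Hence M_0 = -15/4, M_1 = -21/2, M_2 = 63/4.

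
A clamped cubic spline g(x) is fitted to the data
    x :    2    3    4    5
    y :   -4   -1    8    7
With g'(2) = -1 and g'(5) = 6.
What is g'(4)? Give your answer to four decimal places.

2.3333

With σ_i denoting the second derivative at x_i, h_i = 1, 1, 1, and Δ_i = (y_(i+1) − y_i)/h_i = 3, 9, -1:
  1·σ_0 + 4·σ_1 + 1·σ_2 = 6(Δ_1 - Δ_0) = 36
  1·σ_1 + 4·σ_2 + 1·σ_3 = 6(Δ_2 - Δ_1) = -60
Clamped end conditions give two more equations: 2h_0·σ_0 + h_0·σ_1 = 6(Δ_0 - g'(2)) = 24 and h_2·σ_2 + 2h_2·σ_3 = 6(g'(5) - Δ_2) = 42.
Forward elimination and back-substitution give σ_0 = 14/3, σ_1 = 44/3, σ_2 = -82/3, σ_3 = 104/3.
On [4, 5], g'(x) = b_2 + 2c_2·(x - 4) + 3d_2·(x - 4)² with b_2 = Δ_2 - h_2(2σ_2 + σ_3)/6 = 7/3, c_2 = σ_2/2 = -41/3, d_2 = (σ_3 - σ_2)/(6h_2) = 31/3. So g'(4) = 7/3.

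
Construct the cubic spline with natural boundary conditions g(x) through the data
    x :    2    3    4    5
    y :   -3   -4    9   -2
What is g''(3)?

Let m_i = g''(x_i). Step sizes h_i = 1, 1, 1; slopes of the chords Δ_i = (y_(i+1) - y_i)/h_i = -1, 13, -11.
  1·m_0 + 4·m_1 + 1·m_2 = 6(Δ_1 - Δ_0) = 84
  1·m_1 + 4·m_2 + 1·m_3 = 6(Δ_2 - Δ_1) = -144
Natural end conditions: m_0 = m_3 = 0.
Solving the tridiagonal system: m_0 = 0, m_1 = 32, m_2 = -44, m_3 = 0.

32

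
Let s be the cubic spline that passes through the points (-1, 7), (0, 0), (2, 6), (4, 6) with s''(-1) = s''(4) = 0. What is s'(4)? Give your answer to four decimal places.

-1.7273

Write m_i for s''(x_i). With h_i = 1, 2, 2 and divided differences Δ_i = -7, 3, 0, the continuity of s' gives the tridiagonal system
  1·m_0 + 6·m_1 + 2·m_2 = 6(Δ_1 - Δ_0) = 60
  2·m_1 + 8·m_2 + 2·m_3 = 6(Δ_2 - Δ_1) = -18
Natural end conditions: m_0 = m_3 = 0.
Forward elimination and back-substitution give m_0 = 0, m_1 = 129/11, m_2 = -57/11, m_3 = 0.
On [2, 4], s'(x) = b_2 + 2c_2·(x - 2) + 3d_2·(x - 2)² with b_2 = Δ_2 - h_2(2m_2 + m_3)/6 = 38/11, c_2 = m_2/2 = -57/22, d_2 = (m_3 - m_2)/(6h_2) = 19/44. So s'(4) = -19/11.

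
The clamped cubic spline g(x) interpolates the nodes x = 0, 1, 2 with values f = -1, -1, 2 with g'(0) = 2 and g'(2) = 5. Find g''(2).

With σ_i denoting the second derivative at x_i, h_i = 1, 1, and Δ_i = (y_(i+1) − y_i)/h_i = 0, 3:
  1·σ_0 + 4·σ_1 + 1·σ_2 = 6(Δ_1 - Δ_0) = 18
Clamped end conditions give two more equations: 2h_0·σ_0 + h_0·σ_1 = 6(Δ_0 - g'(0)) = -12 and h_1·σ_1 + 2h_1·σ_2 = 6(g'(2) - Δ_1) = 12.
Hence σ_0 = -9, σ_1 = 6, σ_2 = 3.

3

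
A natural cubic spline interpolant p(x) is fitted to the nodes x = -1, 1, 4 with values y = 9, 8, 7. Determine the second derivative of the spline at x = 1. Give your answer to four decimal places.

0.1000

Put M_i = p'' at the i-th knot. Here h = (2, 3) and Δ = (-1/2, -1/3), so the interior equations h_(i-1)·M_(i-1) + 2(h_(i-1)+h_i)·M_i + h_i·M_(i+1) = 6(Δ_i − Δ_(i-1)) read
  2·M_0 + 10·M_1 + 3·M_2 = 6(Δ_1 - Δ_0) = 1
Natural end conditions: M_0 = M_2 = 0.
Solving: M_0 = 0, M_1 = 1/10, M_2 = 0.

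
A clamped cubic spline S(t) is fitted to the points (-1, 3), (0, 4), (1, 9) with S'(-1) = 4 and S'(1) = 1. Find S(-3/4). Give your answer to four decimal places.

With m_i denoting the second derivative at x_i, h_i = 1, 1, and Δ_i = (y_(i+1) − y_i)/h_i = 1, 5:
  1·m_0 + 4·m_1 + 1·m_2 = 6(Δ_1 - Δ_0) = 24
Clamped end conditions give two more equations: 2h_0·m_0 + h_0·m_1 = 6(Δ_0 - S'(-1)) = -18 and h_1·m_1 + 2h_1·m_2 = 6(S'(1) - Δ_1) = -24.
Forward elimination and back-substitution give m_0 = -33/2, m_1 = 15, m_2 = -39/2.
On [-1, 0], S(t) = 3 + 4·(t + 1) - 33/4·(t + 1)² + 21/4·(t + 1)³.
With (t + 1) = 1/4: S(-3/4) = 913/256.

3.5664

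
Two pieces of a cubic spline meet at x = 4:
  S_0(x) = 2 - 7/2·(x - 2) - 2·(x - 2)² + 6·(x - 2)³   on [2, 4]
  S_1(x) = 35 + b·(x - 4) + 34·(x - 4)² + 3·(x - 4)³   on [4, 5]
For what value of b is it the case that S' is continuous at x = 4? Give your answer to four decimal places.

S_0'(x) = -7/2 - 4·(x - 2) + 18·(x - 2)², so S_0'(4) = 121/2. On the right, S_1'(4) = b, so b = 121/2.

60.5000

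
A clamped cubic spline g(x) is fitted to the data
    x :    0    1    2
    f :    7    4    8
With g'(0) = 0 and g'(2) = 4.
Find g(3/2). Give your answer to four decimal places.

5.4688

Write σ_i for g''(x_i). With h_i = 1, 1 and divided differences Δ_i = -3, 4, the continuity of g' gives the tridiagonal system
  1·σ_0 + 4·σ_1 + 1·σ_2 = 6(Δ_1 - Δ_0) = 42
Clamped end conditions give two more equations: 2h_0·σ_0 + h_0·σ_1 = 6(Δ_0 - g'(0)) = -18 and h_1·σ_1 + 2h_1·σ_2 = 6(g'(2) - Δ_1) = 0.
Solving the tridiagonal system: σ_0 = -35/2, σ_1 = 17, σ_2 = -17/2.
On [1, 2], g(x) = 4 - 1/4·(x - 1) + 17/2·(x - 1)² - 17/4·(x - 1)³.
With (x - 1) = 1/2: g(3/2) = 175/32.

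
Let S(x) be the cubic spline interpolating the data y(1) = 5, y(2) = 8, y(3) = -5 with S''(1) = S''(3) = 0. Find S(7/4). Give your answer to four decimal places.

8.5625

With M_i denoting the second derivative at x_i, h_i = 1, 1, and Δ_i = (y_(i+1) − y_i)/h_i = 3, -13:
  1·M_0 + 4·M_1 + 1·M_2 = 6(Δ_1 - Δ_0) = -96
Natural end conditions: M_0 = M_2 = 0.
Forward elimination and back-substitution give M_0 = 0, M_1 = -24, M_2 = 0.
On [1, 2], S(x) = 5 + 7·(x - 1) + 0·(x - 1)² - 4·(x - 1)³.
With (x - 1) = 3/4: S(7/4) = 137/16.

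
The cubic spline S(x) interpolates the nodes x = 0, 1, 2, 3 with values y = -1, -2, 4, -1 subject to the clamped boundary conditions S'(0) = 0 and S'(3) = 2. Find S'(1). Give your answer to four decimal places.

Let σ_i = S''(x_i). Step sizes h_i = 1, 1, 1; slopes of the chords Δ_i = (y_(i+1) - y_i)/h_i = -1, 6, -5.
  1·σ_0 + 4·σ_1 + 1·σ_2 = 6(Δ_1 - Δ_0) = 42
  1·σ_1 + 4·σ_2 + 1·σ_3 = 6(Δ_2 - Δ_1) = -66
Clamped end conditions give two more equations: 2h_0·σ_0 + h_0·σ_1 = 6(Δ_0 - S'(0)) = -6 and h_2·σ_2 + 2h_2·σ_3 = 6(S'(3) - Δ_2) = 42.
Forward elimination and back-substitution give σ_0 = -208/15, σ_1 = 326/15, σ_2 = -466/15, σ_3 = 548/15.
On [1, 2], S'(x) = b_1 + 2c_1·(x - 1) + 3d_1·(x - 1)² with b_1 = Δ_1 - h_1(2σ_1 + σ_2)/6 = 59/15, c_1 = σ_1/2 = 163/15, d_1 = (σ_2 - σ_1)/(6h_1) = -44/5. So S'(1) = 59/15.

3.9333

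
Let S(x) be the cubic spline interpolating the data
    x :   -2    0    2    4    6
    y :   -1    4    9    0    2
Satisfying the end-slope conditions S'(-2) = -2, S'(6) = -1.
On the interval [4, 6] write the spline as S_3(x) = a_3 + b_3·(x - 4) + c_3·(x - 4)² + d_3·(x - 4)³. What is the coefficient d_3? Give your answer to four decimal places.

-1.2031

Put m_i = S'' at the i-th knot. Here h = (2, 2, 2, 2) and Δ = (5/2, 5/2, -9/2, 1), so the interior equations h_(i-1)·m_(i-1) + 2(h_(i-1)+h_i)·m_i + h_i·m_(i+1) = 6(Δ_i − Δ_(i-1)) read
  2·m_0 + 8·m_1 + 2·m_2 = 6(Δ_1 - Δ_0) = 0
  2·m_1 + 8·m_2 + 2·m_3 = 6(Δ_2 - Δ_1) = -42
  2·m_2 + 8·m_3 + 2·m_4 = 6(Δ_3 - Δ_2) = 33
Clamped end conditions give two more equations: 2h_0·m_0 + h_0·m_1 = 6(Δ_0 - S'(-2)) = 27 and h_3·m_3 + 2h_3·m_4 = 6(S'(6) - Δ_3) = -12.
Forward elimination and back-substitution give m_0 = 107/16, m_1 = 1/8, m_2 = -115/16, m_3 = 61/8, m_4 = -109/16.
On [4, 6], with S_3(x) = a_3 + b_3·(x - 4) + c_3·(x - 4)² + d_3·(x - 4)³: c_3 = m_3/2 = 61/16, d_3 = (m_4 - m_3)/(6h_3) = -77/64, b_3 = Δ_3 - h_3(2m_3 + m_4)/6 = -29/16.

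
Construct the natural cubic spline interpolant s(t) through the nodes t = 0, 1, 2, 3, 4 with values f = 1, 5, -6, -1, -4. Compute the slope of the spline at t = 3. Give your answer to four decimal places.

4.1071

Write M_i for s''(x_i). With h_i = 1, 1, 1, 1 and divided differences Δ_i = 4, -11, 5, -3, the continuity of s' gives the tridiagonal system
  1·M_0 + 4·M_1 + 1·M_2 = 6(Δ_1 - Δ_0) = -90
  1·M_1 + 4·M_2 + 1·M_3 = 6(Δ_2 - Δ_1) = 96
  1·M_2 + 4·M_3 + 1·M_4 = 6(Δ_3 - Δ_2) = -48
Natural end conditions: M_0 = M_4 = 0.
Solving the tridiagonal system: M_0 = 0, M_1 = -891/28, M_2 = 261/7, M_3 = -597/28, M_4 = 0.
On [3, 4], s'(t) = b_3 + 2c_3·(t - 3) + 3d_3·(t - 3)² with b_3 = Δ_3 - h_3(2M_3 + M_4)/6 = 115/28, c_3 = M_3/2 = -597/56, d_3 = (M_4 - M_3)/(6h_3) = 199/56. So s'(3) = 115/28.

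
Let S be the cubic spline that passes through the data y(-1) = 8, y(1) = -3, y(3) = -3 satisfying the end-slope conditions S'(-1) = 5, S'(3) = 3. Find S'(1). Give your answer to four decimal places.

Let M_i = S''(x_i). Step sizes h_i = 2, 2; slopes of the chords Δ_i = (y_(i+1) - y_i)/h_i = -11/2, 0.
  2·M_0 + 8·M_1 + 2·M_2 = 6(Δ_1 - Δ_0) = 33
Clamped end conditions give two more equations: 2h_0·M_0 + h_0·M_1 = 6(Δ_0 - S'(-1)) = -63 and h_1·M_1 + 2h_1·M_2 = 6(S'(3) - Δ_1) = 18.
Forward elimination and back-substitution give M_0 = -163/8, M_1 = 37/4, M_2 = -1/8.
On [1, 3], S'(x) = b_1 + 2c_1·(x - 1) + 3d_1·(x - 1)² with b_1 = Δ_1 - h_1(2M_1 + M_2)/6 = -49/8, c_1 = M_1/2 = 37/8, d_1 = (M_2 - M_1)/(6h_1) = -25/32. So S'(1) = -49/8.

-6.1250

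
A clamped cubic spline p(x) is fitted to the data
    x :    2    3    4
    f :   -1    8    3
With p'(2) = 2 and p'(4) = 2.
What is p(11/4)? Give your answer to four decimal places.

6.4063

With m_i denoting the second derivative at x_i, h_i = 1, 1, and Δ_i = (y_(i+1) − y_i)/h_i = 9, -5:
  1·m_0 + 4·m_1 + 1·m_2 = 6(Δ_1 - Δ_0) = -84
Clamped end conditions give two more equations: 2h_0·m_0 + h_0·m_1 = 6(Δ_0 - p'(2)) = 42 and h_1·m_1 + 2h_1·m_2 = 6(p'(4) - Δ_1) = 42.
Solving the tridiagonal system: m_0 = 42, m_1 = -42, m_2 = 42.
On [2, 3], p(x) = -1 + 2·(x - 2) + 21·(x - 2)² - 14·(x - 2)³.
With (x - 2) = 3/4: p(11/4) = 205/32.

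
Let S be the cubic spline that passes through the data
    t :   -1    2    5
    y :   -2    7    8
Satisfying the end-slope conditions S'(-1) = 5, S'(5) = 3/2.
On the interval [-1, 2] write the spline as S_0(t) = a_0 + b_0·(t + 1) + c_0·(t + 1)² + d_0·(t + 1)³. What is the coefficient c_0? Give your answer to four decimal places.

Write σ_i for S''(x_i). With h_i = 3, 3 and divided differences Δ_i = 3, 1/3, the continuity of S' gives the tridiagonal system
  3·σ_0 + 12·σ_1 + 3·σ_2 = 6(Δ_1 - Δ_0) = -16
Clamped end conditions give two more equations: 2h_0·σ_0 + h_0·σ_1 = 6(Δ_0 - S'(-1)) = -12 and h_1·σ_1 + 2h_1·σ_2 = 6(S'(5) - Δ_1) = 7.
Hence σ_0 = -5/4, σ_1 = -3/2, σ_2 = 23/12.
On [-1, 2], with S_0(t) = a_0 + b_0·(t + 1) + c_0·(t + 1)² + d_0·(t + 1)³: c_0 = σ_0/2 = -5/8, d_0 = (σ_1 - σ_0)/(6h_0) = -1/72, b_0 = Δ_0 - h_0(2σ_0 + σ_1)/6 = 5.

-0.6250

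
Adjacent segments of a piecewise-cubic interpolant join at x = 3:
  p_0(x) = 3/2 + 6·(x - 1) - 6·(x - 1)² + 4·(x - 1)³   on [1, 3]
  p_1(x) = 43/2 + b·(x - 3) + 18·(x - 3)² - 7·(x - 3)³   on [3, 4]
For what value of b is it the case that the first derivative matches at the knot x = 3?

p_0'(x) = 6 - 12·(x - 1) + 12·(x - 1)², so p_0'(3) = 30. On the right, p_1'(3) = b, so b = 30.

30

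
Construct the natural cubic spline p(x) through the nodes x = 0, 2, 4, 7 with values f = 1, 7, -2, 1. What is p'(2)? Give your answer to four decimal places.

-1.5263

Put M_i = p'' at the i-th knot. Here h = (2, 2, 3) and Δ = (3, -9/2, 1), so the interior equations h_(i-1)·M_(i-1) + 2(h_(i-1)+h_i)·M_i + h_i·M_(i+1) = 6(Δ_i − Δ_(i-1)) read
  2·M_0 + 8·M_1 + 2·M_2 = 6(Δ_1 - Δ_0) = -45
  2·M_1 + 10·M_2 + 3·M_3 = 6(Δ_2 - Δ_1) = 33
Natural end conditions: M_0 = M_3 = 0.
Solving the tridiagonal system: M_0 = 0, M_1 = -129/19, M_2 = 177/38, M_3 = 0.
On [2, 4], p'(x) = b_1 + 2c_1·(x - 2) + 3d_1·(x - 2)² with b_1 = Δ_1 - h_1(2M_1 + M_2)/6 = -29/19, c_1 = M_1/2 = -129/38, d_1 = (M_2 - M_1)/(6h_1) = 145/152. So p'(2) = -29/19.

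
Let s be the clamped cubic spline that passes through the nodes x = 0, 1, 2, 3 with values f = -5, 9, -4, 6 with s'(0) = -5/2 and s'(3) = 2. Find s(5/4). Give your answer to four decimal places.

7.4328

Let σ_i = s''(x_i). Step sizes h_i = 1, 1, 1; slopes of the chords Δ_i = (y_(i+1) - y_i)/h_i = 14, -13, 10.
  1·σ_0 + 4·σ_1 + 1·σ_2 = 6(Δ_1 - Δ_0) = -162
  1·σ_1 + 4·σ_2 + 1·σ_3 = 6(Δ_2 - Δ_1) = 138
Clamped end conditions give two more equations: 2h_0·σ_0 + h_0·σ_1 = 6(Δ_0 - s'(0)) = 99 and h_2·σ_2 + 2h_2·σ_3 = 6(s'(3) - Δ_2) = -48.
Solving: σ_0 = 448/5, σ_1 = -401/5, σ_2 = 346/5, σ_3 = -293/5.
On [1, 2], s(x) = 9 + 11/5·(x - 1) - 401/10·(x - 1)² + 249/10·(x - 1)³.
With (x - 1) = 1/4: s(5/4) = 4757/640.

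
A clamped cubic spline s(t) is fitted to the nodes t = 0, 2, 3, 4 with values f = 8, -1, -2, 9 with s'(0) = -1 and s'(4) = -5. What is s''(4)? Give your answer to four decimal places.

-65.2273

With σ_i denoting the second derivative at x_i, h_i = 2, 1, 1, and Δ_i = (y_(i+1) − y_i)/h_i = -9/2, -1, 11:
  2·σ_0 + 6·σ_1 + 1·σ_2 = 6(Δ_1 - Δ_0) = 21
  1·σ_1 + 4·σ_2 + 1·σ_3 = 6(Δ_2 - Δ_1) = 72
Clamped end conditions give two more equations: 2h_0·σ_0 + h_0·σ_1 = 6(Δ_0 - s'(0)) = -21 and h_2·σ_2 + 2h_2·σ_3 = 6(s'(4) - Δ_2) = -96.
Forward elimination and back-substitution give σ_0 = -109/22, σ_1 = -13/22, σ_2 = 379/11, σ_3 = -1435/22.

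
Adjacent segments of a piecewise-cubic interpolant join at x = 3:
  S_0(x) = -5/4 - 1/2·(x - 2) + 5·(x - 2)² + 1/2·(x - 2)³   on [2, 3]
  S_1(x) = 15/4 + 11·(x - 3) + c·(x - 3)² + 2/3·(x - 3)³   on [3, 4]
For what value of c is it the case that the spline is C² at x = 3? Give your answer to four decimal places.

S_0''(x) = 10 + 3·(x - 2), so S_0''(3) = 13. On the right, S_1''(3) = 2c, so c = 13/2.

6.5000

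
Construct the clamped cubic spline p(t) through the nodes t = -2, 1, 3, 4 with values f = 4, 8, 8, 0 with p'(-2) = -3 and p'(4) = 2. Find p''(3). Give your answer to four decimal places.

-14.5263

With σ_i denoting the second derivative at x_i, h_i = 3, 2, 1, and Δ_i = (y_(i+1) − y_i)/h_i = 4/3, 0, -8:
  3·σ_0 + 10·σ_1 + 2·σ_2 = 6(Δ_1 - Δ_0) = -8
  2·σ_1 + 6·σ_2 + 1·σ_3 = 6(Δ_2 - Δ_1) = -48
Clamped end conditions give two more equations: 2h_0·σ_0 + h_0·σ_1 = 6(Δ_0 - p'(-2)) = 26 and h_2·σ_2 + 2h_2·σ_3 = 6(p'(4) - Δ_2) = 60.
Forward elimination and back-substitution give σ_0 = 220/57, σ_1 = 18/19, σ_2 = -276/19, σ_3 = 708/19.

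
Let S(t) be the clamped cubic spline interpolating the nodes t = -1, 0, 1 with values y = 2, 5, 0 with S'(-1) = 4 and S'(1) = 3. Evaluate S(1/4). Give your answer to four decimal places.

Write m_i for S''(x_i). With h_i = 1, 1 and divided differences Δ_i = 3, -5, the continuity of S' gives the tridiagonal system
  1·m_0 + 4·m_1 + 1·m_2 = 6(Δ_1 - Δ_0) = -48
Clamped end conditions give two more equations: 2h_0·m_0 + h_0·m_1 = 6(Δ_0 - S'(-1)) = -6 and h_1·m_1 + 2h_1·m_2 = 6(S'(1) - Δ_1) = 48.
Solving the tridiagonal system: m_0 = 17/2, m_1 = -23, m_2 = 71/2.
On [0, 1], S(t) = 5 - 13/4·t - 23/2·t² + 39/4·t³.
With t = 1/4: S(1/4) = 927/256.

3.6211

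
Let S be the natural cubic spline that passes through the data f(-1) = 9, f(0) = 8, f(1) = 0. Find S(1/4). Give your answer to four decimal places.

Put m_i = S'' at the i-th knot. Here h = (1, 1) and Δ = (-1, -8), so the interior equations h_(i-1)·m_(i-1) + 2(h_(i-1)+h_i)·m_i + h_i·m_(i+1) = 6(Δ_i − Δ_(i-1)) read
  1·m_0 + 4·m_1 + 1·m_2 = 6(Δ_1 - Δ_0) = -42
Natural end conditions: m_0 = m_2 = 0.
Forward elimination and back-substitution give m_0 = 0, m_1 = -21/2, m_2 = 0.
On [0, 1], S(x) = 8 - 9/2·x - 21/4·x² + 7/4·x³.
With x = 1/4: S(1/4) = 1683/256.

6.5742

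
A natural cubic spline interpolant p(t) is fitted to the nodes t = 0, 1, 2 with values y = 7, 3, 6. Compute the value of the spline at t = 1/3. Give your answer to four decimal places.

Put M_i = p'' at the i-th knot. Here h = (1, 1) and Δ = (-4, 3), so the interior equations h_(i-1)·M_(i-1) + 2(h_(i-1)+h_i)·M_i + h_i·M_(i+1) = 6(Δ_i − Δ_(i-1)) read
  1·M_0 + 4·M_1 + 1·M_2 = 6(Δ_1 - Δ_0) = 42
Natural end conditions: M_0 = M_2 = 0.
Forward elimination and back-substitution give M_0 = 0, M_1 = 21/2, M_2 = 0.
On [0, 1], p(t) = 7 - 23/4·t + 0·t² + 7/4·t³.
With t = 1/3: p(1/3) = 139/27.

5.1481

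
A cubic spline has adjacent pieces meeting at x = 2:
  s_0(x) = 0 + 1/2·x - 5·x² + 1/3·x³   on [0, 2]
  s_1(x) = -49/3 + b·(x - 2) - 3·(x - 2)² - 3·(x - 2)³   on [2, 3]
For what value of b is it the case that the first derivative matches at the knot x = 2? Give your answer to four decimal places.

-15.5000

s_0'(x) = 1/2 - 10·x + 1·x², so s_0'(2) = -31/2. On the right, s_1'(2) = b, so b = -31/2.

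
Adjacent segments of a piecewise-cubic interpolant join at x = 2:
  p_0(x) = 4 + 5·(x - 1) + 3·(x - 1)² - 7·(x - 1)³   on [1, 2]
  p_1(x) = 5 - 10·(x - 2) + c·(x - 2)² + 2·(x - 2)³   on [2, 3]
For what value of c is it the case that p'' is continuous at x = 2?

p_0''(x) = 6 - 42·(x - 1), so p_0''(2) = -36. On the right, p_1''(2) = 2c, so c = -18.

-18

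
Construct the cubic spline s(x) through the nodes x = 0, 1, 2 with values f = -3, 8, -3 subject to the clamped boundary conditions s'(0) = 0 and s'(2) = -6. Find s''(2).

Put M_i = s'' at the i-th knot. Here h = (1, 1) and Δ = (11, -11), so the interior equations h_(i-1)·M_(i-1) + 2(h_(i-1)+h_i)·M_i + h_i·M_(i+1) = 6(Δ_i − Δ_(i-1)) read
  1·M_0 + 4·M_1 + 1·M_2 = 6(Δ_1 - Δ_0) = -132
Clamped end conditions give two more equations: 2h_0·M_0 + h_0·M_1 = 6(Δ_0 - s'(0)) = 66 and h_1·M_1 + 2h_1·M_2 = 6(s'(2) - Δ_1) = 30.
Solving the tridiagonal system: M_0 = 63, M_1 = -60, M_2 = 45.

45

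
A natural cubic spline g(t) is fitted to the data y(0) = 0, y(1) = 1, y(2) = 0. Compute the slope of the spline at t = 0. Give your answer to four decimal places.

1.5000

Let m_i = g''(x_i). Step sizes h_i = 1, 1; slopes of the chords Δ_i = (y_(i+1) - y_i)/h_i = 1, -1.
  1·m_0 + 4·m_1 + 1·m_2 = 6(Δ_1 - Δ_0) = -12
Natural end conditions: m_0 = m_2 = 0.
Solving the tridiagonal system: m_0 = 0, m_1 = -3, m_2 = 0.
On [0, 1], g'(t) = b_0 + 2c_0·t + 3d_0·t² with b_0 = Δ_0 - h_0(2m_0 + m_1)/6 = 3/2, c_0 = m_0/2 = 0, d_0 = (m_1 - m_0)/(6h_0) = -1/2. So g'(0) = 3/2.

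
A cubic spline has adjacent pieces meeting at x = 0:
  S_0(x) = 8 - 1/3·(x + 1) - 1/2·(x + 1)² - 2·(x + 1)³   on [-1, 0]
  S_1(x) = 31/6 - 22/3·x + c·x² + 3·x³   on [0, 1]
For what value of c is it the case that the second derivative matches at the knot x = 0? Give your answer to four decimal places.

-6.5000

S_0''(x) = -1 - 12·(x + 1), so S_0''(0) = -13. On the right, S_1''(0) = 2c, so c = -13/2.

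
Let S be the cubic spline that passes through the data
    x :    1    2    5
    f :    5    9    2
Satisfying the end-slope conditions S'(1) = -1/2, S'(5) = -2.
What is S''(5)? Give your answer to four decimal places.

Put M_i = S'' at the i-th knot. Here h = (1, 3) and Δ = (4, -7/3), so the interior equations h_(i-1)·M_(i-1) + 2(h_(i-1)+h_i)·M_i + h_i·M_(i+1) = 6(Δ_i − Δ_(i-1)) read
  1·M_0 + 8·M_1 + 3·M_2 = 6(Δ_1 - Δ_0) = -38
Clamped end conditions give two more equations: 2h_0·M_0 + h_0·M_1 = 6(Δ_0 - S'(1)) = 27 and h_1·M_1 + 2h_1·M_2 = 6(S'(5) - Δ_1) = 2.
Forward elimination and back-substitution give M_0 = 143/8, M_1 = -35/4, M_2 = 113/24.

4.7083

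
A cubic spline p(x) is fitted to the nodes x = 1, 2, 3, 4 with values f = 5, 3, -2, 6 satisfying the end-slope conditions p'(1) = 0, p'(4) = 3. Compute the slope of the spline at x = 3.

Write M_i for p''(x_i). With h_i = 1, 1, 1 and divided differences Δ_i = -2, -5, 8, the continuity of p' gives the tridiagonal system
  1·M_0 + 4·M_1 + 1·M_2 = 6(Δ_1 - Δ_0) = -18
  1·M_1 + 4·M_2 + 1·M_3 = 6(Δ_2 - Δ_1) = 78
Clamped end conditions give two more equations: 2h_0·M_0 + h_0·M_1 = 6(Δ_0 - p'(1)) = -12 and h_2·M_2 + 2h_2·M_3 = 6(p'(4) - Δ_2) = -30.
Hence M_0 = 0, M_1 = -12, M_2 = 30, M_3 = -30.
On [3, 4], p'(x) = b_2 + 2c_2·(x - 3) + 3d_2·(x - 3)² with b_2 = Δ_2 - h_2(2M_2 + M_3)/6 = 3, c_2 = M_2/2 = 15, d_2 = (M_3 - M_2)/(6h_2) = -10. So p'(3) = 3.

3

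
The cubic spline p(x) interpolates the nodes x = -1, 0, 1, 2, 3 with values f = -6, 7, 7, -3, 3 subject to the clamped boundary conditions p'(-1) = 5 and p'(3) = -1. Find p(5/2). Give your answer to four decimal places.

Write σ_i for p''(x_i). With h_i = 1, 1, 1, 1 and divided differences Δ_i = 13, 0, -10, 6, the continuity of p' gives the tridiagonal system
  1·σ_0 + 4·σ_1 + 1·σ_2 = 6(Δ_1 - Δ_0) = -78
  1·σ_1 + 4·σ_2 + 1·σ_3 = 6(Δ_2 - Δ_1) = -60
  1·σ_2 + 4·σ_3 + 1·σ_4 = 6(Δ_3 - Δ_2) = 96
Clamped end conditions give two more equations: 2h_0·σ_0 + h_0·σ_1 = 6(Δ_0 - p'(-1)) = 48 and h_3·σ_3 + 2h_3·σ_4 = 6(p'(3) - Δ_3) = -42.
Solving: σ_0 = 1005/28, σ_1 = -333/14, σ_2 = -75/4, σ_3 = 543/14, σ_4 = -1131/28.
On [2, 3], p(x) = -3 - 11/56·(x - 2) + 543/28·(x - 2)² - 739/56·(x - 2)³.
With (x - 2) = 1/2: p(5/2) = 45/448.

0.1004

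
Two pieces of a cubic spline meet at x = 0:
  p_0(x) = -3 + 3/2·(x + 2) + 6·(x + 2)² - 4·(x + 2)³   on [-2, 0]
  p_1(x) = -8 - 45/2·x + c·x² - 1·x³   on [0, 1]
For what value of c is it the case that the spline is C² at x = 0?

p_0''(x) = 12 - 24·(x + 2), so p_0''(0) = -36. On the right, p_1''(0) = 2c, so c = -18.

-18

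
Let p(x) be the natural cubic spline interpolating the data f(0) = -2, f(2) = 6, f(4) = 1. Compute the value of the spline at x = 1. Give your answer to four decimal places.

Let M_i = p''(x_i). Step sizes h_i = 2, 2; slopes of the chords Δ_i = (y_(i+1) - y_i)/h_i = 4, -5/2.
  2·M_0 + 8·M_1 + 2·M_2 = 6(Δ_1 - Δ_0) = -39
Natural end conditions: M_0 = M_2 = 0.
Solving the tridiagonal system: M_0 = 0, M_1 = -39/8, M_2 = 0.
On [0, 2], p(x) = -2 + 45/8·x + 0·x² - 13/32·x³.
With x = 1: p(1) = 103/32.

3.2188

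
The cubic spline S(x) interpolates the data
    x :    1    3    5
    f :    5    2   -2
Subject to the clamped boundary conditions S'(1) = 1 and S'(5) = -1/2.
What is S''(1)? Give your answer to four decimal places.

-3.7500

Put M_i = S'' at the i-th knot. Here h = (2, 2) and Δ = (-3/2, -2), so the interior equations h_(i-1)·M_(i-1) + 2(h_(i-1)+h_i)·M_i + h_i·M_(i+1) = 6(Δ_i − Δ_(i-1)) read
  2·M_0 + 8·M_1 + 2·M_2 = 6(Δ_1 - Δ_0) = -3
Clamped end conditions give two more equations: 2h_0·M_0 + h_0·M_1 = 6(Δ_0 - S'(1)) = -15 and h_1·M_1 + 2h_1·M_2 = 6(S'(5) - Δ_1) = 9.
Solving: M_0 = -15/4, M_1 = 0, M_2 = 9/4.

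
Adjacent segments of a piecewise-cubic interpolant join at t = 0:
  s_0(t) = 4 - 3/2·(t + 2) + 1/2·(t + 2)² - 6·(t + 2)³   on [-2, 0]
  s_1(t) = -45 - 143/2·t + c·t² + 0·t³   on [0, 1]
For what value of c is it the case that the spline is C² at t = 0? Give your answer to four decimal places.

s_0''(t) = 1 - 36·(t + 2), so s_0''(0) = -71. On the right, s_1''(0) = 2c, so c = -71/2.

-35.5000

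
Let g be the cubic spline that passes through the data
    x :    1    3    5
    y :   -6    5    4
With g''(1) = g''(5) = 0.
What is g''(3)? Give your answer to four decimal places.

-4.5000

With M_i denoting the second derivative at x_i, h_i = 2, 2, and Δ_i = (y_(i+1) − y_i)/h_i = 11/2, -1/2:
  2·M_0 + 8·M_1 + 2·M_2 = 6(Δ_1 - Δ_0) = -36
Natural end conditions: M_0 = M_2 = 0.
Forward elimination and back-substitution give M_0 = 0, M_1 = -9/2, M_2 = 0.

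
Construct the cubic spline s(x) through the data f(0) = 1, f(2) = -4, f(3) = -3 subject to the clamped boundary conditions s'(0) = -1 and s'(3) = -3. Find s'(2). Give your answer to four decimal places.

0.9167

With M_i denoting the second derivative at x_i, h_i = 2, 1, and Δ_i = (y_(i+1) − y_i)/h_i = -5/2, 1:
  2·M_0 + 6·M_1 + 1·M_2 = 6(Δ_1 - Δ_0) = 21
Clamped end conditions give two more equations: 2h_0·M_0 + h_0·M_1 = 6(Δ_0 - s'(0)) = -9 and h_1·M_1 + 2h_1·M_2 = 6(s'(3) - Δ_1) = -24.
Solving the tridiagonal system: M_0 = -77/12, M_1 = 25/3, M_2 = -97/6.
On [2, 3], s'(x) = b_1 + 2c_1·(x - 2) + 3d_1·(x - 2)² with b_1 = Δ_1 - h_1(2M_1 + M_2)/6 = 11/12, c_1 = M_1/2 = 25/6, d_1 = (M_2 - M_1)/(6h_1) = -49/12. So s'(2) = 11/12.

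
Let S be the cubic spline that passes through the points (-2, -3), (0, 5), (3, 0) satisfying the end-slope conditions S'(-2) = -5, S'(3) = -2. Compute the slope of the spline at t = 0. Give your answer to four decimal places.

With σ_i denoting the second derivative at x_i, h_i = 2, 3, and Δ_i = (y_(i+1) − y_i)/h_i = 4, -5/3:
  2·σ_0 + 10·σ_1 + 3·σ_2 = 6(Δ_1 - Δ_0) = -34
Clamped end conditions give two more equations: 2h_0·σ_0 + h_0·σ_1 = 6(Δ_0 - S'(-2)) = 54 and h_1·σ_1 + 2h_1·σ_2 = 6(S'(3) - Δ_1) = -2.
Solving: σ_0 = 35/2, σ_1 = -8, σ_2 = 11/3.
On [0, 3], S'(t) = b_1 + 2c_1·t + 3d_1·t² with b_1 = Δ_1 - h_1(2σ_1 + σ_2)/6 = 9/2, c_1 = σ_1/2 = -4, d_1 = (σ_2 - σ_1)/(6h_1) = 35/54. So S'(0) = 9/2.

4.5000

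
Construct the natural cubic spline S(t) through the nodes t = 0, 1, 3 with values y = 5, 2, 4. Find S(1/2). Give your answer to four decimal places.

Put m_i = S'' at the i-th knot. Here h = (1, 2) and Δ = (-3, 1), so the interior equations h_(i-1)·m_(i-1) + 2(h_(i-1)+h_i)·m_i + h_i·m_(i+1) = 6(Δ_i − Δ_(i-1)) read
  1·m_0 + 6·m_1 + 2·m_2 = 6(Δ_1 - Δ_0) = 24
Natural end conditions: m_0 = m_2 = 0.
Solving: m_0 = 0, m_1 = 4, m_2 = 0.
On [0, 1], S(t) = 5 - 11/3·t + 0·t² + 2/3·t³.
With t = 1/2: S(1/2) = 13/4.

3.2500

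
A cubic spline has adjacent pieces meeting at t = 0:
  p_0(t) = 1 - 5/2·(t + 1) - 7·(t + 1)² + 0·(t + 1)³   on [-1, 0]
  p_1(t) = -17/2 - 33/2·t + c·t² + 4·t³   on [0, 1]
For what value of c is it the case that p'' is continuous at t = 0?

p_0''(t) = -14 + 0·(t + 1), so p_0''(0) = -14. On the right, p_1''(0) = 2c, so c = -7.

-7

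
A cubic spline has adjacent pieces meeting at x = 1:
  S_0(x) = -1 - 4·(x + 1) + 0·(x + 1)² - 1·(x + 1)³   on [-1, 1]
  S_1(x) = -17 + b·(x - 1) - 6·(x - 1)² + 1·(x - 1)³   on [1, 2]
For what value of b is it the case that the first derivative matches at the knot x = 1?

S_0'(x) = -4 + 0·(x + 1) - 3·(x + 1)², so S_0'(1) = -16. On the right, S_1'(1) = b, so b = -16.

-16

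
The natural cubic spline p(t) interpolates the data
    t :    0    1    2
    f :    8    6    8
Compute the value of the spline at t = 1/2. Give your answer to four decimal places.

6.6250

With σ_i denoting the second derivative at x_i, h_i = 1, 1, and Δ_i = (y_(i+1) − y_i)/h_i = -2, 2:
  1·σ_0 + 4·σ_1 + 1·σ_2 = 6(Δ_1 - Δ_0) = 24
Natural end conditions: σ_0 = σ_2 = 0.
Solving: σ_0 = 0, σ_1 = 6, σ_2 = 0.
On [0, 1], p(t) = 8 - 3·t + 0·t² + 1·t³.
With t = 1/2: p(1/2) = 53/8.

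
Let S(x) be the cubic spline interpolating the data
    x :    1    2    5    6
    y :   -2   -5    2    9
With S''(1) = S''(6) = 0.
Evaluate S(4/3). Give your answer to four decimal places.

-3.1544

Write M_i for S''(x_i). With h_i = 1, 3, 1 and divided differences Δ_i = -3, 7/3, 7, the continuity of S' gives the tridiagonal system
  1·M_0 + 8·M_1 + 3·M_2 = 6(Δ_1 - Δ_0) = 32
  3·M_1 + 8·M_2 + 1·M_3 = 6(Δ_2 - Δ_1) = 28
Natural end conditions: M_0 = M_3 = 0.
Solving the tridiagonal system: M_0 = 0, M_1 = 172/55, M_2 = 128/55, M_3 = 0.
On [1, 2], S(x) = -2 - 581/165·(x - 1) + 0·(x - 1)² + 86/165·(x - 1)³.
With (x - 1) = 1/3: S(4/3) = -14053/4455.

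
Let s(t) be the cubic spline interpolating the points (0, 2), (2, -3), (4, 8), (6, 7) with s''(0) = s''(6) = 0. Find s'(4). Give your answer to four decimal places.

3.7667

Put M_i = s'' at the i-th knot. Here h = (2, 2, 2) and Δ = (-5/2, 11/2, -1/2), so the interior equations h_(i-1)·M_(i-1) + 2(h_(i-1)+h_i)·M_i + h_i·M_(i+1) = 6(Δ_i − Δ_(i-1)) read
  2·M_0 + 8·M_1 + 2·M_2 = 6(Δ_1 - Δ_0) = 48
  2·M_1 + 8·M_2 + 2·M_3 = 6(Δ_2 - Δ_1) = -36
Natural end conditions: M_0 = M_3 = 0.
Solving the tridiagonal system: M_0 = 0, M_1 = 38/5, M_2 = -32/5, M_3 = 0.
On [4, 6], s'(t) = b_2 + 2c_2·(t - 4) + 3d_2·(t - 4)² with b_2 = Δ_2 - h_2(2M_2 + M_3)/6 = 113/30, c_2 = M_2/2 = -16/5, d_2 = (M_3 - M_2)/(6h_2) = 8/15. So s'(4) = 113/30.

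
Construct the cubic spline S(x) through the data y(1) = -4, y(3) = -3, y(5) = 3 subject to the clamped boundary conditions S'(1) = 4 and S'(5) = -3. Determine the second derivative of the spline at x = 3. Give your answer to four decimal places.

With M_i denoting the second derivative at x_i, h_i = 2, 2, and Δ_i = (y_(i+1) − y_i)/h_i = 1/2, 3:
  2·M_0 + 8·M_1 + 2·M_2 = 6(Δ_1 - Δ_0) = 15
Clamped end conditions give two more equations: 2h_0·M_0 + h_0·M_1 = 6(Δ_0 - S'(1)) = -21 and h_1·M_1 + 2h_1·M_2 = 6(S'(5) - Δ_1) = -36.
Solving the tridiagonal system: M_0 = -71/8, M_1 = 29/4, M_2 = -101/8.

7.2500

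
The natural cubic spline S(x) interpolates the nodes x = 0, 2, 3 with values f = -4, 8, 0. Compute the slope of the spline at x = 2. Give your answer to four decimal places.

-3.3333

With M_i denoting the second derivative at x_i, h_i = 2, 1, and Δ_i = (y_(i+1) − y_i)/h_i = 6, -8:
  2·M_0 + 6·M_1 + 1·M_2 = 6(Δ_1 - Δ_0) = -84
Natural end conditions: M_0 = M_2 = 0.
Solving: M_0 = 0, M_1 = -14, M_2 = 0.
On [2, 3], S'(x) = b_1 + 2c_1·(x - 2) + 3d_1·(x - 2)² with b_1 = Δ_1 - h_1(2M_1 + M_2)/6 = -10/3, c_1 = M_1/2 = -7, d_1 = (M_2 - M_1)/(6h_1) = 7/3. So S'(2) = -10/3.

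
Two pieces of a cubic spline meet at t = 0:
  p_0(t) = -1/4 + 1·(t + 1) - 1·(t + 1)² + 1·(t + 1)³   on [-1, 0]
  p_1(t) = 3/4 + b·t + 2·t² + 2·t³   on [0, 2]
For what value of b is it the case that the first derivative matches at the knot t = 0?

2

p_0'(t) = 1 - 2·(t + 1) + 3·(t + 1)², so p_0'(0) = 2. On the right, p_1'(0) = b, so b = 2.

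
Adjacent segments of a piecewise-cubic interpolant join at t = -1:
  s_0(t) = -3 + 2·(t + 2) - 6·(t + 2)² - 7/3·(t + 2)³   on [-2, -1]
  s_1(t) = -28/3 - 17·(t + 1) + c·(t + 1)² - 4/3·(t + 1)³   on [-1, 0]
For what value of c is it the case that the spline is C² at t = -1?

s_0''(t) = -12 - 14·(t + 2), so s_0''(-1) = -26. On the right, s_1''(-1) = 2c, so c = -13.

-13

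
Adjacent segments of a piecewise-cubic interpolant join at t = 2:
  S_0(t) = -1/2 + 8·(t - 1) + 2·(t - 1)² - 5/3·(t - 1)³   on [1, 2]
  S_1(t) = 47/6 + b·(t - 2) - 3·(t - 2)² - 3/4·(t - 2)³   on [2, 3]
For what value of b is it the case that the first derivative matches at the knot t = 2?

7

S_0'(t) = 8 + 4·(t - 1) - 5·(t - 1)², so S_0'(2) = 7. On the right, S_1'(2) = b, so b = 7.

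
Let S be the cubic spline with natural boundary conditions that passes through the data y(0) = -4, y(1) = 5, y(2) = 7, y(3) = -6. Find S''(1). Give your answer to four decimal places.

-5.2000

Let M_i = S''(x_i). Step sizes h_i = 1, 1, 1; slopes of the chords Δ_i = (y_(i+1) - y_i)/h_i = 9, 2, -13.
  1·M_0 + 4·M_1 + 1·M_2 = 6(Δ_1 - Δ_0) = -42
  1·M_1 + 4·M_2 + 1·M_3 = 6(Δ_2 - Δ_1) = -90
Natural end conditions: M_0 = M_3 = 0.
Hence M_0 = 0, M_1 = -26/5, M_2 = -106/5, M_3 = 0.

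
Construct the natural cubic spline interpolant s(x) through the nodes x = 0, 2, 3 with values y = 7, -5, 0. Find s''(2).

11

Let M_i = s''(x_i). Step sizes h_i = 2, 1; slopes of the chords Δ_i = (y_(i+1) - y_i)/h_i = -6, 5.
  2·M_0 + 6·M_1 + 1·M_2 = 6(Δ_1 - Δ_0) = 66
Natural end conditions: M_0 = M_2 = 0.
Solving: M_0 = 0, M_1 = 11, M_2 = 0.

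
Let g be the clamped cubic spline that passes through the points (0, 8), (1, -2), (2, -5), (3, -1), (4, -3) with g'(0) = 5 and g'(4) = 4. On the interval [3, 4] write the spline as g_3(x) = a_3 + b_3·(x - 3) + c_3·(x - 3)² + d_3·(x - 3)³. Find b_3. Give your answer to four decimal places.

Let m_i = g''(x_i). Step sizes h_i = 1, 1, 1, 1; slopes of the chords Δ_i = (y_(i+1) - y_i)/h_i = -10, -3, 4, -2.
  1·m_0 + 4·m_1 + 1·m_2 = 6(Δ_1 - Δ_0) = 42
  1·m_1 + 4·m_2 + 1·m_3 = 6(Δ_2 - Δ_1) = 42
  1·m_2 + 4·m_3 + 1·m_4 = 6(Δ_3 - Δ_2) = -36
Clamped end conditions give two more equations: 2h_0·m_0 + h_0·m_1 = 6(Δ_0 - g'(0)) = -90 and h_3·m_3 + 2h_3·m_4 = 6(g'(4) - Δ_3) = 36.
Solving: m_0 = -785/14, m_1 = 155/7, m_2 = 19/2, m_3 = -127/7, m_4 = 379/14.
On [3, 4], with g_3(x) = a_3 + b_3·(x - 3) + c_3·(x - 3)² + d_3·(x - 3)³: c_3 = m_3/2 = -127/14, d_3 = (m_4 - m_3)/(6h_3) = 211/28, b_3 = Δ_3 - h_3(2m_3 + m_4)/6 = -13/28.

-0.4643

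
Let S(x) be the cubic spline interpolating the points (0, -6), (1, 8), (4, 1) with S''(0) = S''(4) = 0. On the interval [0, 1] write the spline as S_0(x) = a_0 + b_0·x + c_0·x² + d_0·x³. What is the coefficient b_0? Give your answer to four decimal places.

16.0417

With σ_i denoting the second derivative at x_i, h_i = 1, 3, and Δ_i = (y_(i+1) − y_i)/h_i = 14, -7/3:
  1·σ_0 + 8·σ_1 + 3·σ_2 = 6(Δ_1 - Δ_0) = -98
Natural end conditions: σ_0 = σ_2 = 0.
Hence σ_0 = 0, σ_1 = -49/4, σ_2 = 0.
On [0, 1], with S_0(x) = a_0 + b_0·x + c_0·x² + d_0·x³: c_0 = σ_0/2 = 0, d_0 = (σ_1 - σ_0)/(6h_0) = -49/24, b_0 = Δ_0 - h_0(2σ_0 + σ_1)/6 = 385/24.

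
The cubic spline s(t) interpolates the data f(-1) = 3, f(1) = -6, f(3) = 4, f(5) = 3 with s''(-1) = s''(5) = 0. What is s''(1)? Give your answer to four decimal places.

8.7000

Put M_i = s'' at the i-th knot. Here h = (2, 2, 2) and Δ = (-9/2, 5, -1/2), so the interior equations h_(i-1)·M_(i-1) + 2(h_(i-1)+h_i)·M_i + h_i·M_(i+1) = 6(Δ_i − Δ_(i-1)) read
  2·M_0 + 8·M_1 + 2·M_2 = 6(Δ_1 - Δ_0) = 57
  2·M_1 + 8·M_2 + 2·M_3 = 6(Δ_2 - Δ_1) = -33
Natural end conditions: M_0 = M_3 = 0.
Hence M_0 = 0, M_1 = 87/10, M_2 = -63/10, M_3 = 0.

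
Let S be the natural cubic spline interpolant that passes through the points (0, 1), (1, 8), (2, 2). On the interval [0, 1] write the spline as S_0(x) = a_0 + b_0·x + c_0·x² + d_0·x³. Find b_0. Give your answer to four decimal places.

10.2500

With M_i denoting the second derivative at x_i, h_i = 1, 1, and Δ_i = (y_(i+1) − y_i)/h_i = 7, -6:
  1·M_0 + 4·M_1 + 1·M_2 = 6(Δ_1 - Δ_0) = -78
Natural end conditions: M_0 = M_2 = 0.
Hence M_0 = 0, M_1 = -39/2, M_2 = 0.
On [0, 1], with S_0(x) = a_0 + b_0·x + c_0·x² + d_0·x³: c_0 = M_0/2 = 0, d_0 = (M_1 - M_0)/(6h_0) = -13/4, b_0 = Δ_0 - h_0(2M_0 + M_1)/6 = 41/4.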